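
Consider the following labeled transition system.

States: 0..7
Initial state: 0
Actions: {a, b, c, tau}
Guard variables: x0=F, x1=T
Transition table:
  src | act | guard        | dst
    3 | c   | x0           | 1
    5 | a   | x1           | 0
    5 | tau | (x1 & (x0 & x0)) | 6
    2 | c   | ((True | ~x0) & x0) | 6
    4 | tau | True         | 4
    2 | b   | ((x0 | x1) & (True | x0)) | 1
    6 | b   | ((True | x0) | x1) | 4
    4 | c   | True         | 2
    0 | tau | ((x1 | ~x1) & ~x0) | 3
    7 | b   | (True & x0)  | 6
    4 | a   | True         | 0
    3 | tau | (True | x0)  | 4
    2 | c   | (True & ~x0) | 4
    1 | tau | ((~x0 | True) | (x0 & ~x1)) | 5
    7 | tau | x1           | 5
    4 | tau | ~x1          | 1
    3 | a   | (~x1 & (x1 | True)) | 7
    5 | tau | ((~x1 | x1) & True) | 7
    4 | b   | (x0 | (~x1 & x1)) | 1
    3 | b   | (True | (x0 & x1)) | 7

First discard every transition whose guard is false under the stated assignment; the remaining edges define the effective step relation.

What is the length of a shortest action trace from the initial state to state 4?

Answer: 2

Trace:
BFS to 4:
  Layer 0: {0}
  Layer 1: {3}
  Layer 2: {4,7}
first hit 4 at d=2 via tau·tau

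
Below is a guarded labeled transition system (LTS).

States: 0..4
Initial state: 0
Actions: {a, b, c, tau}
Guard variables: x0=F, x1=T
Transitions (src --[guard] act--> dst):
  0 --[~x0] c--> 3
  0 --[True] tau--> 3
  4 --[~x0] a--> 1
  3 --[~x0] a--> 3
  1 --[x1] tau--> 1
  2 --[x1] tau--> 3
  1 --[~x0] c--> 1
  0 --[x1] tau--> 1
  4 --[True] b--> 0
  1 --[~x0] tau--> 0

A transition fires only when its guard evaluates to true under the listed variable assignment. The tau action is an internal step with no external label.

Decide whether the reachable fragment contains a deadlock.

Reachable = {0,1,3}
  0: c→3  tau→1  tau→3  [deg 3]
  1: c→1  tau→0  tau→1  [deg 3]
  3: a→3  [deg 1]

Answer: DEADLOCK-FREE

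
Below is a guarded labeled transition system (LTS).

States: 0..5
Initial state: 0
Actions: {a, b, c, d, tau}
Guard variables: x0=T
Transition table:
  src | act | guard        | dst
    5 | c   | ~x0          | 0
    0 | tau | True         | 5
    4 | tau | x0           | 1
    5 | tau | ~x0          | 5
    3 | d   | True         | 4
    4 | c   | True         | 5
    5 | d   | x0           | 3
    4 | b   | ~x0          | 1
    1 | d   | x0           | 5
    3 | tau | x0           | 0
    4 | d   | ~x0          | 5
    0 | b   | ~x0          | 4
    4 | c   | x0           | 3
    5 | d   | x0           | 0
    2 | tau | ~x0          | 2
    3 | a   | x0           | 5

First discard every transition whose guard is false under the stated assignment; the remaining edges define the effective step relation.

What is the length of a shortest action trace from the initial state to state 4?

Answer: 3

Analysis:
BFS to 4:
  depth 0: {0}
  depth 1: {5}
  depth 2: {3}
  depth 3: {4}
first hit 4 at d=3 via tau·d·d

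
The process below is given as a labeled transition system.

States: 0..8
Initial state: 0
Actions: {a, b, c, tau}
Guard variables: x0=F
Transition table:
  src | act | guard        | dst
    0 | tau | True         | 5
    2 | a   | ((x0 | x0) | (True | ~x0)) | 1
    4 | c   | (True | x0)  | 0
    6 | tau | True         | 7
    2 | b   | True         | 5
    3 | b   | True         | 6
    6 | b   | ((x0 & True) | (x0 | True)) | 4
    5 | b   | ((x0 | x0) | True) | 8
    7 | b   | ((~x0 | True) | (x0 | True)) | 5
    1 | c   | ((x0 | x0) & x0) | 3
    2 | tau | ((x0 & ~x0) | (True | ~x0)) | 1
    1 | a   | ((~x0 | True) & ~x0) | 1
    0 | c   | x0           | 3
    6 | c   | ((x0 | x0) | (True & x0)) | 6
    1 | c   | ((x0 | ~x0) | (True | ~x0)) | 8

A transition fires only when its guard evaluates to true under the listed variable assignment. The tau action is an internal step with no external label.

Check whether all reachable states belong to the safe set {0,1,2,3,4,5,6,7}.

Answer: INVARIANT VIOLATED at state 8

Working:
Allowed set {0,1,2,3,4,5,6,7}
Reachable = {0,5,8}
  0: ok
  5: ok
  8: ✗ unsafe
counterexample path to 8: tau·b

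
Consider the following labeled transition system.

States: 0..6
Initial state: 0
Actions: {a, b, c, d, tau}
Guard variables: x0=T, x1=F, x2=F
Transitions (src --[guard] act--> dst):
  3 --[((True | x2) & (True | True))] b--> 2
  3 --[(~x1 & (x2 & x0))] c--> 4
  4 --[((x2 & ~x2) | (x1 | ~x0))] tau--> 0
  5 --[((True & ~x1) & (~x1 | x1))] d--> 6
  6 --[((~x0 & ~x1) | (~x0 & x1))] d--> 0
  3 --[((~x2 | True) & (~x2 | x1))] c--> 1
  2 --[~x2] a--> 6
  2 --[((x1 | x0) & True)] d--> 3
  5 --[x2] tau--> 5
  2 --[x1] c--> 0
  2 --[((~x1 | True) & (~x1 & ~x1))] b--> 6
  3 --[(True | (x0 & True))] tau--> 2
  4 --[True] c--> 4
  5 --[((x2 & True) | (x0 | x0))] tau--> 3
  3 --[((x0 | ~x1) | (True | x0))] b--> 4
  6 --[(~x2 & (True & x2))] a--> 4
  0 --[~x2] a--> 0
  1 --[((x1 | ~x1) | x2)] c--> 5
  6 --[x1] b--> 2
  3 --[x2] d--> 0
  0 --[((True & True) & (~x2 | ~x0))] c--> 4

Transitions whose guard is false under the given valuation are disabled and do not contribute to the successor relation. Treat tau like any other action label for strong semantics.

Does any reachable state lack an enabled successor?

Answer: DEADLOCK-FREE

Analysis:
R = {0,4}
  0: a→0  c→4  [2 out]
  4: c→4  [1 out]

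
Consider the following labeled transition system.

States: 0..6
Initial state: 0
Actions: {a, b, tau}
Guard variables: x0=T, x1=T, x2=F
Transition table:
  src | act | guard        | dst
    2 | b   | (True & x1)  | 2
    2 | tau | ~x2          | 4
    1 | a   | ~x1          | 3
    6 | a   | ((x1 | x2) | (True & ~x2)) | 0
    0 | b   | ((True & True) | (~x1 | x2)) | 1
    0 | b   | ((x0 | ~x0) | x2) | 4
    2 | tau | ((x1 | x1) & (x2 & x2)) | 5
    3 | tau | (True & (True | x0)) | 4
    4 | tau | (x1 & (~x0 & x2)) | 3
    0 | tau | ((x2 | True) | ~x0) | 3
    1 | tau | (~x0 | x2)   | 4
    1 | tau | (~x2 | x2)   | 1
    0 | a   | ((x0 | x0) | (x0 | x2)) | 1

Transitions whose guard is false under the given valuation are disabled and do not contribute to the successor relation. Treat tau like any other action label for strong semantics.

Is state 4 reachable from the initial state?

Guard filter leaves 9 enabled edge(s).
depth 0: {0}
depth 1: {1,3,4}  total {0,1,3,4}
Reachable = {0,1,3,4}
trace reaching 4: b

Answer: REACHABLE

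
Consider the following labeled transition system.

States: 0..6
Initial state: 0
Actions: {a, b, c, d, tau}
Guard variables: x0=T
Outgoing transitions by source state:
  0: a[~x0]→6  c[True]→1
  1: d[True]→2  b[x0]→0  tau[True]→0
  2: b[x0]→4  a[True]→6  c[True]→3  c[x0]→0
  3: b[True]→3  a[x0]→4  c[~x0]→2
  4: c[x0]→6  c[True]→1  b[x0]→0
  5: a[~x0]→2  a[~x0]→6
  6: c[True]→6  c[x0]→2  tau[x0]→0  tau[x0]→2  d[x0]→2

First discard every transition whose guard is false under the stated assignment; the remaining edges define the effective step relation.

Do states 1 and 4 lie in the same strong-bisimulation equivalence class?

Bisimulation quotient by refinement:
  round 0: {{0,1,2,3,4,5,6}}
  round 1: {{0},{1},{2},{3},{4},{5},{6}}
Fixed point at round 2; 7 class(es).
[1]={1}  [4]={4}

Answer: NOT BISIMILAR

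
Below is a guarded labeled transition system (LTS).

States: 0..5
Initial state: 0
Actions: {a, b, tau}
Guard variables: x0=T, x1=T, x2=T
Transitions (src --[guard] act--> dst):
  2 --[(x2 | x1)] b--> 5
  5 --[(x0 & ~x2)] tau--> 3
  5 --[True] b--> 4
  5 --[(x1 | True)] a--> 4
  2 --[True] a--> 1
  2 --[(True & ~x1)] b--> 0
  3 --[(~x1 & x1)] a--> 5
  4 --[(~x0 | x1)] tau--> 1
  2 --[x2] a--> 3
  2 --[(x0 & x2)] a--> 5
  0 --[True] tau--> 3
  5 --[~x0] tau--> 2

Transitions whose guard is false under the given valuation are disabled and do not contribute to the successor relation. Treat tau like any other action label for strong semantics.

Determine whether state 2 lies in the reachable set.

Guard filter leaves 8 enabled edge(s).
depth 0: {0}
depth 1: {3}  cumulative {0,3}
R = {0,3}

Answer: UNREACHABLE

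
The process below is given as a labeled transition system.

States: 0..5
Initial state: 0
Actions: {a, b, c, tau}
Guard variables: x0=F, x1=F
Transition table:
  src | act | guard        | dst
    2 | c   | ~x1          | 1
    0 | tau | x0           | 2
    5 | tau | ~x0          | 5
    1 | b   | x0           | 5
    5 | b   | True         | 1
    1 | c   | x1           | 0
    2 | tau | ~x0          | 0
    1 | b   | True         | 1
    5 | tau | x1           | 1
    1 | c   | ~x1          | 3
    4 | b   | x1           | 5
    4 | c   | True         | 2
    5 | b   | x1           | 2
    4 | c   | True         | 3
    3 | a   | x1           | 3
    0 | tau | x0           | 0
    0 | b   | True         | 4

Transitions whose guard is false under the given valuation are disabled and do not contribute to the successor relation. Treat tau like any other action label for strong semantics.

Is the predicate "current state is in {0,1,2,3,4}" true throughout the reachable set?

Answer: INVARIANT HOLDS

Working:
Inv-set: {0,1,2,3,4}
R = {0,1,2,3,4}
  0: safe
  1: safe
  2: safe
  3: safe
  4: safe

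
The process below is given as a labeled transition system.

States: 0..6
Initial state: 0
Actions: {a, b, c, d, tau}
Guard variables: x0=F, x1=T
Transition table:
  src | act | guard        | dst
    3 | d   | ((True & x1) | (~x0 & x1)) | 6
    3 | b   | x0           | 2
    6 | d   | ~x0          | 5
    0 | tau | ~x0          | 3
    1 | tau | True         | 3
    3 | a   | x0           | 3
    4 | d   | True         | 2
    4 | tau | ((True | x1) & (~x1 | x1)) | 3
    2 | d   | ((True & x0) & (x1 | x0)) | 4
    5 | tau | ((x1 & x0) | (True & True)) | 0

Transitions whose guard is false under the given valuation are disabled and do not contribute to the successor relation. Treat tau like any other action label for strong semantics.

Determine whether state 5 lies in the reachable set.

After dropping false guards: 7 live edges.
L0 = {0}
L1 = {3}  now seen {0,3}
L2 = {6}  now seen {0,3,6}
L3 = {5}  now seen {0,3,5,6}
Reachable = {0,3,5,6}
trace reaching 5: tau·d·d

Answer: REACHABLE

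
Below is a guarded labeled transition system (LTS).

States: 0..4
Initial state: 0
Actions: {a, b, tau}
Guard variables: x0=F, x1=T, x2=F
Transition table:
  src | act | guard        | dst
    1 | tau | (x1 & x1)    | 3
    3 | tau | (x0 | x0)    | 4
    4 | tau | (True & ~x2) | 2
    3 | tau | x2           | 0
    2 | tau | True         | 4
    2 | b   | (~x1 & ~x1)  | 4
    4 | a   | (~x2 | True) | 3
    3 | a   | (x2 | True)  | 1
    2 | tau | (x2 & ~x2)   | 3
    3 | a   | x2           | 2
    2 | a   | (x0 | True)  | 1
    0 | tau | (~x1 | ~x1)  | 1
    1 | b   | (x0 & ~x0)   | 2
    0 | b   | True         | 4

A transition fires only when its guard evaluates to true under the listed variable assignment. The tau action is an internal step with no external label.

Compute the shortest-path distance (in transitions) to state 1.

Layered search for 1:
  Layer 0: {0}
  Layer 1: {4}
  Layer 2: {2,3}
  Layer 3: {1}
depth(1)=3, e.g. b·a·a

Answer: 3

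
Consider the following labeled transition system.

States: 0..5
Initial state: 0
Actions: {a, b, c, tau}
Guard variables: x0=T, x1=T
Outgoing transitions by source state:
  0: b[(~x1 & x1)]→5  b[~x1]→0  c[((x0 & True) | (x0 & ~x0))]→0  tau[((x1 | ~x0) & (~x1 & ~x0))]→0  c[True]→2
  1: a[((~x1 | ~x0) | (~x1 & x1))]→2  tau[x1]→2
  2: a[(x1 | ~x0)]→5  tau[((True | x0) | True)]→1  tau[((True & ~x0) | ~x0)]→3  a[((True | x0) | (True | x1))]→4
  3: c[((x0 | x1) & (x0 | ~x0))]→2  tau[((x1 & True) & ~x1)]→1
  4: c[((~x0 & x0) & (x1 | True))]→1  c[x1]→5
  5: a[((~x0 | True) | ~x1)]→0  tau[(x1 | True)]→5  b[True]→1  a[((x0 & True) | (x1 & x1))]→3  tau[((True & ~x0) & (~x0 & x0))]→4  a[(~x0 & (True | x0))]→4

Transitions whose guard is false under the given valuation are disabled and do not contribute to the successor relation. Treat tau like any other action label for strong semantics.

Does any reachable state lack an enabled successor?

Answer: DEADLOCK-FREE

Analysis:
Reach set: {0,1,2,3,4,5}
  0: c→0  c→2  [2 out]
  1: tau→2  [1 out]
  2: a→4  a→5  tau→1  [3 out]
  3: c→2  [1 out]
  4: c→5  [1 out]
  5: a→0  a→3  b→1  tau→5  [4 out]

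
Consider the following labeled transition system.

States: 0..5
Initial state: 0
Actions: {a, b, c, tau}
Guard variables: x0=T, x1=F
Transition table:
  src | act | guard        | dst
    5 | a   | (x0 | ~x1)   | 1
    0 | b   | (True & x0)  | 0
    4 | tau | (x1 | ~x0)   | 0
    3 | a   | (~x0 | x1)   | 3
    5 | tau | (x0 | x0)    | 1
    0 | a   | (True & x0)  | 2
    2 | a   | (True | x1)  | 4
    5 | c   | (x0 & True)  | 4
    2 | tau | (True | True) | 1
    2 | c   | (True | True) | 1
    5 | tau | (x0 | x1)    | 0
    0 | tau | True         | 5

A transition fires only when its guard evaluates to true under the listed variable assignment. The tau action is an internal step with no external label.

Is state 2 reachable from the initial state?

Answer: REACHABLE

Working:
After dropping false guards: 10 live edges.
Layer 0: {0}
Layer 1: {2,5}  cumulative {0,2,5}
Layer 2: {1,4}  cumulative {0,1,2,4,5}
Reachable = {0,1,2,4,5}
witness 2: a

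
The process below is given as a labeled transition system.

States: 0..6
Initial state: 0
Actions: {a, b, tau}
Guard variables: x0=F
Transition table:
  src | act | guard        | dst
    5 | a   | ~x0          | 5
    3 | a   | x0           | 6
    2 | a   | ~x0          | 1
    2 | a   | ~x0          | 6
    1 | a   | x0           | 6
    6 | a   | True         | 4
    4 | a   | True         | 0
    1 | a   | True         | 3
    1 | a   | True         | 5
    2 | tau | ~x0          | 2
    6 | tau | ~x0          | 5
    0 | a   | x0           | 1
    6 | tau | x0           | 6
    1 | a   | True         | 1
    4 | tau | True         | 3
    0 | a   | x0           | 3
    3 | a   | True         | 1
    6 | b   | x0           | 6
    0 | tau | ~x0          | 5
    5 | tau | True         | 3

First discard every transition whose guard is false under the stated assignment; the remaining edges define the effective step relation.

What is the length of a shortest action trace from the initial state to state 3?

BFS to 3:
  L0 = {0}
  L1 = {5}
  L2 = {3}
3 enters at depth 2; path tau·tau

Answer: 2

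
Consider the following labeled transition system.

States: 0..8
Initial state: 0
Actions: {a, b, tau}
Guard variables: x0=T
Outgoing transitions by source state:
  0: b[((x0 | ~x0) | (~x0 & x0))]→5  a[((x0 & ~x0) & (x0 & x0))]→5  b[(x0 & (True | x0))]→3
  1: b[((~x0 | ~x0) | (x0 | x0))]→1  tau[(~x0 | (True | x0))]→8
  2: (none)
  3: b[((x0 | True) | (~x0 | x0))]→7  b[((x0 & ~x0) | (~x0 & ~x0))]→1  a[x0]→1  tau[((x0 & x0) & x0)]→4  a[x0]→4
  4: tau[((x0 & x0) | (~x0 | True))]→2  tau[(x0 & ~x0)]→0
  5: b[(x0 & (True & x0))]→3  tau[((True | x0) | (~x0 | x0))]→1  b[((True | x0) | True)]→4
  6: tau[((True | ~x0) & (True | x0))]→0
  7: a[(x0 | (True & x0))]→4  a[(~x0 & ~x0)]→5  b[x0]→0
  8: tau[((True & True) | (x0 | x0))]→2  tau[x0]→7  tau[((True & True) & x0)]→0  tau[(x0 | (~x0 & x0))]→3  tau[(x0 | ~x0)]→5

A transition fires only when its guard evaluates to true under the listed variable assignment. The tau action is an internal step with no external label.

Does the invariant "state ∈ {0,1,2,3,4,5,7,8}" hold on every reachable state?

Answer: INVARIANT HOLDS

Trace:
Inv-set: {0,1,2,3,4,5,7,8}
R = {0,1,2,3,4,5,7,8}
  0: safe
  1: safe
  2: safe
  3: safe
  4: safe
  5: safe
  7: safe
  8: safe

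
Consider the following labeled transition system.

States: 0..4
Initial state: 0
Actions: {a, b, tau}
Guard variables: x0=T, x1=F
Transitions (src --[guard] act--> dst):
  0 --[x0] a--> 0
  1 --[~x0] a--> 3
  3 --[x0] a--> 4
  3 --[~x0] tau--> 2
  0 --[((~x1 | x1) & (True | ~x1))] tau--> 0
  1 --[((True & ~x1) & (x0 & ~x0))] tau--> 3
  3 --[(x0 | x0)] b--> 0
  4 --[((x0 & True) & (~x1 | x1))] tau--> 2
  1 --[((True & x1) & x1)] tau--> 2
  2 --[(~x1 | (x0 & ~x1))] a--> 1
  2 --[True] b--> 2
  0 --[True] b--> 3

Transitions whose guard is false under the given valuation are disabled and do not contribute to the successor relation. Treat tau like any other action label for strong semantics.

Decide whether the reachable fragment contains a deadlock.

Reach set: {0,1,2,3,4}
  0: a→0  b→3  tau→0  [3 out]
  1: ∅  [no exit]
  2: a→1  b→2  [2 out]
  3: a→4  b→0  [2 out]
  4: tau→2  [1 out]
witness 1: b·a·tau·a

Answer: DEADLOCK at state 1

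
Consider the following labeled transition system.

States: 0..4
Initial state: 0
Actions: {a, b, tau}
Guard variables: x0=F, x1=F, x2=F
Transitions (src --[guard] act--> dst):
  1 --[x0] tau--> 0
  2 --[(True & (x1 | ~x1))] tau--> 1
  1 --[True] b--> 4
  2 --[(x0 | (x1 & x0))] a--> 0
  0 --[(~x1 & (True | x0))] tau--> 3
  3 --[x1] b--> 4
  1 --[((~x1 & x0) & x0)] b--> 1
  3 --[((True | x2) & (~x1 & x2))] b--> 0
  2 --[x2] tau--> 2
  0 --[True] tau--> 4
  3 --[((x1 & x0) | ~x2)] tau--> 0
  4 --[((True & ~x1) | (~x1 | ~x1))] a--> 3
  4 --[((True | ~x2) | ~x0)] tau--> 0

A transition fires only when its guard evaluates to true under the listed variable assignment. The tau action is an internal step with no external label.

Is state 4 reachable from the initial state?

After dropping false guards: 7 live edges.
L0 = {0}
L1 = {3,4}  cumulative {0,3,4}
R = {0,3,4}
trace reaching 4: tau

Answer: REACHABLE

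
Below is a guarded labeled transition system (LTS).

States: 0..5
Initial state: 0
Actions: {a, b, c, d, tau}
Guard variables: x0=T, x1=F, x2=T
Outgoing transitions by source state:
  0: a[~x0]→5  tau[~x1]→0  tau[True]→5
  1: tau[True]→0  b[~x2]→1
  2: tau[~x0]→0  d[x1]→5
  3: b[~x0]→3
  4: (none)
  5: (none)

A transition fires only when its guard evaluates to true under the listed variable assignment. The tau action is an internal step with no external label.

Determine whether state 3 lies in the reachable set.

Guard filter leaves 3 enabled edge(s).
Layer 0: {0}
Layer 1: {5}  cumulative {0,5}
Reachable = {0,5}

Answer: UNREACHABLE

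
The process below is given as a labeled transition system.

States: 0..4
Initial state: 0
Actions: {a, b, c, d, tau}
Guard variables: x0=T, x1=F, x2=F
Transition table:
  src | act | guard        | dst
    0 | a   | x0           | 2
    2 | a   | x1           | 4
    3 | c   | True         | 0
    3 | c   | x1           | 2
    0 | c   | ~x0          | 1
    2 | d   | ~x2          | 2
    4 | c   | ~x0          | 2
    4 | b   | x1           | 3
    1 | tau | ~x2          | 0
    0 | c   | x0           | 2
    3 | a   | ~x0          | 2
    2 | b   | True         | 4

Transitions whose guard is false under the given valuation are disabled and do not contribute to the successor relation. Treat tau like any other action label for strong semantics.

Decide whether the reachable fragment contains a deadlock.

R = {0,2,4}
  0: a→2  c→2  [deg 2]
  2: b→4  d→2  [deg 2]
  4: ∅  [no exit]
Path to 4: a·b

Answer: DEADLOCK at state 4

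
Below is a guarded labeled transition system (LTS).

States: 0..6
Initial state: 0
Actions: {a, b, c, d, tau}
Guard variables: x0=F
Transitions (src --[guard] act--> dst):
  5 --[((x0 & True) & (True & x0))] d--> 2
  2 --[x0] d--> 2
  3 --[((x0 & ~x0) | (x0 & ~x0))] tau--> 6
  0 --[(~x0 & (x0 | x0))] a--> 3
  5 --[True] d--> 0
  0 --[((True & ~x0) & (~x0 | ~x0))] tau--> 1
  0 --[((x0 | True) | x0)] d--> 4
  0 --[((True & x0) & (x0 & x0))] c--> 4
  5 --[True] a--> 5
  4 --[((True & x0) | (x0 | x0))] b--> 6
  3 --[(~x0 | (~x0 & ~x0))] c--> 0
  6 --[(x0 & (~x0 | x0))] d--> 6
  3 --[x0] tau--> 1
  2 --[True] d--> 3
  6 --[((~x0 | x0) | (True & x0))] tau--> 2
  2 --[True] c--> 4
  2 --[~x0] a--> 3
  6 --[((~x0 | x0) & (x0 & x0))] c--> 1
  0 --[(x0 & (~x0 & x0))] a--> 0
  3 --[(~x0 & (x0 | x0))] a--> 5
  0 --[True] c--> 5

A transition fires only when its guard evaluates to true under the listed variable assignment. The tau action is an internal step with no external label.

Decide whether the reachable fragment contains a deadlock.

Reachable = {0,1,4,5}
  0: c→5  d→4  tau→1  [3 out]
  1: ∅  [STUCK]
  4: ∅  [STUCK]
  5: a→5  d→0  [2 out]
Path to 1: tau

Answer: DEADLOCK at state 1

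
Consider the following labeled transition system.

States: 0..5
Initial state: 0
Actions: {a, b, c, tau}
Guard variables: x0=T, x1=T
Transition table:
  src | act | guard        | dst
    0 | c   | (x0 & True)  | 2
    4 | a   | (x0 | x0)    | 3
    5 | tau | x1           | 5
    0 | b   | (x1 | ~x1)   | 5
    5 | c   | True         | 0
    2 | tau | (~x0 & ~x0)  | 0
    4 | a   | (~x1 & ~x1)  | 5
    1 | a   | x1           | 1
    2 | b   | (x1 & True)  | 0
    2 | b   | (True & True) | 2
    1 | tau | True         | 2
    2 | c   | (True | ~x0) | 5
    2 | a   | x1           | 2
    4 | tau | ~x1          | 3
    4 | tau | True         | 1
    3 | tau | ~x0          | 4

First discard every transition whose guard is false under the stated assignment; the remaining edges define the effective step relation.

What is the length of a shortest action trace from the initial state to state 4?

Layered search for 4:
  L0 = {0}
  L1 = {2,5}
4 never appears.

Answer: UNREACHABLE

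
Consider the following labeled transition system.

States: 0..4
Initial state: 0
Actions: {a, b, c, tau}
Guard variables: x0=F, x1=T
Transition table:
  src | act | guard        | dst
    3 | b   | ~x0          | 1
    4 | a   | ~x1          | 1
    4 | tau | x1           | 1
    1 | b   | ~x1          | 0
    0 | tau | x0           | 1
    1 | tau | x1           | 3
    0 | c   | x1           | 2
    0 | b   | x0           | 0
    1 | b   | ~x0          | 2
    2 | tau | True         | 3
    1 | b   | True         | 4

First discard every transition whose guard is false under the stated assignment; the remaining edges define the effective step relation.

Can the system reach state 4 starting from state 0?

Answer: REACHABLE

Analysis:
7 transition(s) survive guard evaluation.
Layer 0: {0}
Layer 1: {2}  now seen {0,2}
Layer 2: {3}  now seen {0,2,3}
Layer 3: {1}  now seen {0,1,2,3}
Layer 4: {4}  now seen {0,1,2,3,4}
Reachable = {0,1,2,3,4}
witness 4: c·tau·b·b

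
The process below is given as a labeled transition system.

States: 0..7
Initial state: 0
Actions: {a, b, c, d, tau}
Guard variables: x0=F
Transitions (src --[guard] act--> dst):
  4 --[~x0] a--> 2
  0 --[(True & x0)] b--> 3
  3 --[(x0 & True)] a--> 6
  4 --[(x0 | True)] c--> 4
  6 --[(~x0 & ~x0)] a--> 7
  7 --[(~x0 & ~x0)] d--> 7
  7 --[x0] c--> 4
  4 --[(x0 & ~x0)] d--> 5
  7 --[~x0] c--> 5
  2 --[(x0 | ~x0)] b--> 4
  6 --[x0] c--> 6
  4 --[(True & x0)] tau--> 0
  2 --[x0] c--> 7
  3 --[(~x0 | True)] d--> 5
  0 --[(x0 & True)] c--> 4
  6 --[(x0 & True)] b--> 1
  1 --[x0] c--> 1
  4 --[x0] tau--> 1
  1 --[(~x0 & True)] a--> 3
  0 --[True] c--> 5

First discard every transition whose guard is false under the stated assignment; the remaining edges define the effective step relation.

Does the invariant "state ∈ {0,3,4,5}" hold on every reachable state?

Safe = {0,3,4,5}
Reachable = {0,5}
  0: ok
  5: ok

Answer: INVARIANT HOLDS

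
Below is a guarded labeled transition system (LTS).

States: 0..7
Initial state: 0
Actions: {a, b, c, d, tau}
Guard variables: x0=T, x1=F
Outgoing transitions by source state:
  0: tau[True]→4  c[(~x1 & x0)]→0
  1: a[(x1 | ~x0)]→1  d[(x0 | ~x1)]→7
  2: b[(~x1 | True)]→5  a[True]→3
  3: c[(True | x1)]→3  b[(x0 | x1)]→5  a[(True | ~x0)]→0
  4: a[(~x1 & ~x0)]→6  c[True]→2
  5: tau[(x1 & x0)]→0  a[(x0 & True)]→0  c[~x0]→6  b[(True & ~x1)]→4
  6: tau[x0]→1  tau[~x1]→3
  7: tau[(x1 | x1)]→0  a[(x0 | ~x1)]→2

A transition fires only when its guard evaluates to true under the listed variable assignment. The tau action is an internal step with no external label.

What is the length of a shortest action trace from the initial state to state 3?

Answer: 3

Trace:
BFS to 3:
  depth 0: {0}
  depth 1: {4}
  depth 2: {2}
  depth 3: {3,5}
first hit 3 at d=3 via tau·c·a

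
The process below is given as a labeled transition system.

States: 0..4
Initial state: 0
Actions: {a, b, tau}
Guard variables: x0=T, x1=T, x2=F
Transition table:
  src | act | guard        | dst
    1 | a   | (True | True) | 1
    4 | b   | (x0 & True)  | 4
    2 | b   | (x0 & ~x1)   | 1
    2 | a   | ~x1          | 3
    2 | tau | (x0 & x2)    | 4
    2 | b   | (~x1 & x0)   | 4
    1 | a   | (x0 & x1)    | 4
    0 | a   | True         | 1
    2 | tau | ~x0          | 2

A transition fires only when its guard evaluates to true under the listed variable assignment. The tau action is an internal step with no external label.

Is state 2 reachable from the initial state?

Guard filter leaves 4 enabled edge(s).
Layer 0: {0}
Layer 1: {1}  total {0,1}
Layer 2: {4}  total {0,1,4}
R = {0,1,4}

Answer: UNREACHABLE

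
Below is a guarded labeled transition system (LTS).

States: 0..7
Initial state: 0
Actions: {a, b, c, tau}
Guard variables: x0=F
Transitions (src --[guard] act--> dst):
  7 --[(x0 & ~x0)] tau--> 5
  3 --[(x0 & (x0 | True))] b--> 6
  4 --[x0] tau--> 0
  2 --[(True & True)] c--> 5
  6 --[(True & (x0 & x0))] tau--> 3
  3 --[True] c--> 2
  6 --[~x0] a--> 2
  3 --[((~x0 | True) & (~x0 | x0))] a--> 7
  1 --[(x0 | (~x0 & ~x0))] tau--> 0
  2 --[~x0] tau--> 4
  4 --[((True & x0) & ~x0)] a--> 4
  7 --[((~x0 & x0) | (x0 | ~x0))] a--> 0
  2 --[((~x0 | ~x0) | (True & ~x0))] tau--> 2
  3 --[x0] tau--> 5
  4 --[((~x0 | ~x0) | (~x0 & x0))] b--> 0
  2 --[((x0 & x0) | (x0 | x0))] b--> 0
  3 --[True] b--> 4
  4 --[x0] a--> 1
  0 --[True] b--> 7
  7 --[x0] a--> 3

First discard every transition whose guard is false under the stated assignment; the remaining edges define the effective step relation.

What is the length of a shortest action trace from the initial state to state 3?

Layered search for 3:
  Layer 0: {0}
  Layer 1: {7}
3 never appears.

Answer: UNREACHABLE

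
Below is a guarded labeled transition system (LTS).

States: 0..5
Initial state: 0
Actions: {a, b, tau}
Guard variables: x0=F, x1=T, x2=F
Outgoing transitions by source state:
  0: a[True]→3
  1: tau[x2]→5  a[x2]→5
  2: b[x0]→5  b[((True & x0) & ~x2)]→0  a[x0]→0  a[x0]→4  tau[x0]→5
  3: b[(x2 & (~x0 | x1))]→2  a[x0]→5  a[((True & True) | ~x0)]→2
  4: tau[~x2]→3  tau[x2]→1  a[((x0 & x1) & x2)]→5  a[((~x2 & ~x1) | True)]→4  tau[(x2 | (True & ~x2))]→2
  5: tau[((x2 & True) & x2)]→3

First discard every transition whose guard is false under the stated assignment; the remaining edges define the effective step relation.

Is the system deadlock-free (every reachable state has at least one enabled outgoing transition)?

Answer: DEADLOCK at state 2

Analysis:
Reachable = {0,2,3}
  0: a→3  [1 exit(s)]
  2: ∅  [STUCK]
  3: a→2  [1 exit(s)]
Path to 2: a·a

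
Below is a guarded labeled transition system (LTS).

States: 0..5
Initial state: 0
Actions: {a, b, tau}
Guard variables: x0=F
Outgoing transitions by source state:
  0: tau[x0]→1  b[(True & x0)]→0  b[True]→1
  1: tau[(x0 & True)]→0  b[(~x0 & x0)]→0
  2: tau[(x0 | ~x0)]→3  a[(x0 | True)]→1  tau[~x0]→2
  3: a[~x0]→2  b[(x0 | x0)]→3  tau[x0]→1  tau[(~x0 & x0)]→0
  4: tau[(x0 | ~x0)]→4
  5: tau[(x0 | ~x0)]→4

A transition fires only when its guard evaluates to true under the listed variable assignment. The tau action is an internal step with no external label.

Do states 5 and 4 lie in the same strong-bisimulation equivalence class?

Bisimulation quotient by refinement:
  π0 = {{0,1,2,3,4,5}}
  π1 = {{0},{1},{2},{3},{4,5}}
Fixed point at round 2; 5 class(es).
class of 5: {4,5}; class of 4: {4,5}

Answer: BISIMILAR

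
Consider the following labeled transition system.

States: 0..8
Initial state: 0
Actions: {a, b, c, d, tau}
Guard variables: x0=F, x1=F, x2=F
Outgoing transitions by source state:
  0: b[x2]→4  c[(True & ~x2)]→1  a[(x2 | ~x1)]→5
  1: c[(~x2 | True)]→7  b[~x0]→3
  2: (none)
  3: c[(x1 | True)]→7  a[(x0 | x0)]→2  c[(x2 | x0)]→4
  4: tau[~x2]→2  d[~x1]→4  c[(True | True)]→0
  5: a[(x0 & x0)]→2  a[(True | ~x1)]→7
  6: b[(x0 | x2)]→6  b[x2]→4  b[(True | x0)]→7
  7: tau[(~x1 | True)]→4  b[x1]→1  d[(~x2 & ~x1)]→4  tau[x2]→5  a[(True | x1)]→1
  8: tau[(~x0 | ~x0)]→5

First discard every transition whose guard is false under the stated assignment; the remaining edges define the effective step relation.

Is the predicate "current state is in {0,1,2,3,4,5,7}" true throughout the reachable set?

Inv-set: {0,1,2,3,4,5,7}
Reach set: {0,1,2,3,4,5,7}
  0: ok
  1: ok
  2: ok
  3: ok
  4: ok
  5: ok
  7: ok

Answer: INVARIANT HOLDS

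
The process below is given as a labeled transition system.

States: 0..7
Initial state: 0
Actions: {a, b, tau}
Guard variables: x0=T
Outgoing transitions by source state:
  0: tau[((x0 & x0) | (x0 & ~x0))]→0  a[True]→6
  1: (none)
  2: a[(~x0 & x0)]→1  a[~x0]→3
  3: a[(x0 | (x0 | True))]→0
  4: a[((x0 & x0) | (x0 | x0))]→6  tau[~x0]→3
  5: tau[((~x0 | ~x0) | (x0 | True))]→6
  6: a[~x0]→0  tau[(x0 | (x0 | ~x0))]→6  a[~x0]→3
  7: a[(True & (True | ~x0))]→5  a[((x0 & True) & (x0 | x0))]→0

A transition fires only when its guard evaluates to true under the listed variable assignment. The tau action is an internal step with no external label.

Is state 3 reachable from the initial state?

Answer: UNREACHABLE

Trace:
After dropping false guards: 8 live edges.
L0 = {0}
L1 = {6}  now seen {0,6}
Reach set: {0,6}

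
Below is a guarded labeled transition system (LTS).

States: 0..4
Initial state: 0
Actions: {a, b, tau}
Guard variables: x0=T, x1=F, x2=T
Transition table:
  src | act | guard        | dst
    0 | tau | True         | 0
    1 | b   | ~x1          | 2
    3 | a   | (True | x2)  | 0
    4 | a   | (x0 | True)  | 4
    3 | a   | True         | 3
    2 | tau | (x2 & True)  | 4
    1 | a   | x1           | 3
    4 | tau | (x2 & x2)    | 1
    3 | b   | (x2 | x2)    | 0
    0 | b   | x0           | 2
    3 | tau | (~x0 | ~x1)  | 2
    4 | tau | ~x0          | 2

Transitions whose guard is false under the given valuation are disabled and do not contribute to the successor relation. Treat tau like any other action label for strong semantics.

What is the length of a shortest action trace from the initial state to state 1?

Answer: 3

Trace:
Layered search for 1:
  Layer 0: {0}
  Layer 1: {2}
  Layer 2: {4}
  Layer 3: {1}
1 enters at depth 3; path b·tau·tau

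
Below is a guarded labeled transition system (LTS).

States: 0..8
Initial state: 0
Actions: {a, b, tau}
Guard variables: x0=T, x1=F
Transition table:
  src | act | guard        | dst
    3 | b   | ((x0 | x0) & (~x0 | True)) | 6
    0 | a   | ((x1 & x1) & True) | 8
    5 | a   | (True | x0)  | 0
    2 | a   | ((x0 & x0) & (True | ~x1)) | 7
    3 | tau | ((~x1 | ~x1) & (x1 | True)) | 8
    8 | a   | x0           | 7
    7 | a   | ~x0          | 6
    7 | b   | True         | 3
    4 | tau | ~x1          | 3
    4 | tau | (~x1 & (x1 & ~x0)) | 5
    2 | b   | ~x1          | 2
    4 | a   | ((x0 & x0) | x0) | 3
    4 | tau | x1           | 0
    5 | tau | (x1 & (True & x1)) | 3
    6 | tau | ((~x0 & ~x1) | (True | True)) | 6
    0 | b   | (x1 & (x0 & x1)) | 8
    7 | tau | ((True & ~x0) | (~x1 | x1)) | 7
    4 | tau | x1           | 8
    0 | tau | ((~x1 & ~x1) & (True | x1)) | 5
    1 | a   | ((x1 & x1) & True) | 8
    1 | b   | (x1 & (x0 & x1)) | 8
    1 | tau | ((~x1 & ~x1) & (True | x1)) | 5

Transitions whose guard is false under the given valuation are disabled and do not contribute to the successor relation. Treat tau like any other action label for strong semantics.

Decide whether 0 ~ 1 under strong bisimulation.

Refine partition for ~:
  round 0: {{0,1,2,3,4,5,6,7,8}}
  round 1: {{0,1,6},{2},{3,7},{4},{5,8}}
  round 2: {{0,1},{2},{3},{4},{5},{6},{7},{8}}
Fixed point at round 3; 8 class(es).
0∈{0,1}, 1∈{0,1}

Answer: BISIMILAR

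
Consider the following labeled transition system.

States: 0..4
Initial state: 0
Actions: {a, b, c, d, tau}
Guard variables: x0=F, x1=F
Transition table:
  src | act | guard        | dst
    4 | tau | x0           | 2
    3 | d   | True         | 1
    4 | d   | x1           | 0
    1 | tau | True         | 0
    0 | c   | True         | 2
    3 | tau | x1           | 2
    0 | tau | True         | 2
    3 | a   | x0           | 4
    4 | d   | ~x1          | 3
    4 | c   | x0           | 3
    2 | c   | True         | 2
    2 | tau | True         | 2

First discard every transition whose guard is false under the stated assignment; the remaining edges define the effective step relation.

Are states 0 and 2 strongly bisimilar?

Answer: BISIMILAR

Trace:
Refine partition for ~:
  π0 = {{0,1,2,3,4}}
  π1 = {{0,2},{1},{3,4}}
  π2 = {{0,2},{1},{3},{4}}
stable after 3 split(s): 4 block(s)
[0]={0,2}  [2]={0,2}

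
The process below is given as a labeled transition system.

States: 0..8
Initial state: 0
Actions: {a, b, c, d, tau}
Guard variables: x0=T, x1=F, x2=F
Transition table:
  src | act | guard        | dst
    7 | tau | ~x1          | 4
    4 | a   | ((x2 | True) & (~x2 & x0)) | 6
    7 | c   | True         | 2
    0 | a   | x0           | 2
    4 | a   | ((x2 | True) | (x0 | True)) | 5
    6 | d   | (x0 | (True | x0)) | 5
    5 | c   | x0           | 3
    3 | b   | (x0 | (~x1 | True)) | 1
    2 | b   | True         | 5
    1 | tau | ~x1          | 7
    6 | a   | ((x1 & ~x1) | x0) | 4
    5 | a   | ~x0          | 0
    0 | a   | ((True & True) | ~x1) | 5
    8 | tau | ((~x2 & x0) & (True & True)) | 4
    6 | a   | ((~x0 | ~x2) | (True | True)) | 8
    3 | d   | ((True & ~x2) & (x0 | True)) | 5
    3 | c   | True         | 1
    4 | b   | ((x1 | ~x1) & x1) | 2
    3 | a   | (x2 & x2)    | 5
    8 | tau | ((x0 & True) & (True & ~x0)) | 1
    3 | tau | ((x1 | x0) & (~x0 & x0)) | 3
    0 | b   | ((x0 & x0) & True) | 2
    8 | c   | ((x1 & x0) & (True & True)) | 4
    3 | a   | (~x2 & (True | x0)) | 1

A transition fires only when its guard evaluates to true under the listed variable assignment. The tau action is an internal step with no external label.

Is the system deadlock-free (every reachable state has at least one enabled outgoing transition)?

Reach set: {0,1,2,3,4,5,6,7,8}
  0: a→2  a→5  b→2  [deg 3]
  1: tau→7  [deg 1]
  2: b→5  [deg 1]
  3: a→1  b→1  c→1  d→5  [deg 4]
  4: a→5  a→6  [deg 2]
  5: c→3  [deg 1]
  6: a→4  a→8  d→5  [deg 3]
  7: c→2  tau→4  [deg 2]
  8: tau→4  [deg 1]

Answer: DEADLOCK-FREE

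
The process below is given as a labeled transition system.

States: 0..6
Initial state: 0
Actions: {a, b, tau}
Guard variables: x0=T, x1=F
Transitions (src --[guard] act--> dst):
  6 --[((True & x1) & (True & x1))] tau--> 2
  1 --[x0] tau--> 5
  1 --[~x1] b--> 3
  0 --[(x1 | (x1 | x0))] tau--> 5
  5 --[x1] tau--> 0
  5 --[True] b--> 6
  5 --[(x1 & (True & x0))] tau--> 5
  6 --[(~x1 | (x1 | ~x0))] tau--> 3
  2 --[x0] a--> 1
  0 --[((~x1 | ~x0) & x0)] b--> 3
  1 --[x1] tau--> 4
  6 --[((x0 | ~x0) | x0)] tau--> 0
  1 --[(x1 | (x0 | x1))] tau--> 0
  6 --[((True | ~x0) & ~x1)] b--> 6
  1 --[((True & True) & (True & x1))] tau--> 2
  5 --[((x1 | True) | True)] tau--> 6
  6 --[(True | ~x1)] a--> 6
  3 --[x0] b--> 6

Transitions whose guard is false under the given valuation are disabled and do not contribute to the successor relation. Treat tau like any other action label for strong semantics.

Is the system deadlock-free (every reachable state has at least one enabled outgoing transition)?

Reachable = {0,3,5,6}
  0: b→3  tau→5  [2 out]
  3: b→6  [1 out]
  5: b→6  tau→6  [2 out]
  6: a→6  b→6  tau→0  tau→3  [4 out]

Answer: DEADLOCK-FREE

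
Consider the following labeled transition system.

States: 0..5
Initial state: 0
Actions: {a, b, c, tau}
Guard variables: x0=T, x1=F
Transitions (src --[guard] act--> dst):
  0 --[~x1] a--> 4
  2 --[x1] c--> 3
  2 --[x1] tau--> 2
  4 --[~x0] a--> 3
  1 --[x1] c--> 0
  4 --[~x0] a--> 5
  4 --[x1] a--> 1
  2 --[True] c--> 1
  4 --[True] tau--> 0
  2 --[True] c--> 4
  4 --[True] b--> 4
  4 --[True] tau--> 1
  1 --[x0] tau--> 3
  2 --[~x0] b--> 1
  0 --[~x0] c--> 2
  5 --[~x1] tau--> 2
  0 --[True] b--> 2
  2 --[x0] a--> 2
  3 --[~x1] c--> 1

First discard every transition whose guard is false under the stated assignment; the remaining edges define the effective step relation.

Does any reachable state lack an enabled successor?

Reach set: {0,1,2,3,4}
  0: a→4  b→2  [deg 2]
  1: tau→3  [deg 1]
  2: a→2  c→1  c→4  [deg 3]
  3: c→1  [deg 1]
  4: b→4  tau→0  tau→1  [deg 3]

Answer: DEADLOCK-FREE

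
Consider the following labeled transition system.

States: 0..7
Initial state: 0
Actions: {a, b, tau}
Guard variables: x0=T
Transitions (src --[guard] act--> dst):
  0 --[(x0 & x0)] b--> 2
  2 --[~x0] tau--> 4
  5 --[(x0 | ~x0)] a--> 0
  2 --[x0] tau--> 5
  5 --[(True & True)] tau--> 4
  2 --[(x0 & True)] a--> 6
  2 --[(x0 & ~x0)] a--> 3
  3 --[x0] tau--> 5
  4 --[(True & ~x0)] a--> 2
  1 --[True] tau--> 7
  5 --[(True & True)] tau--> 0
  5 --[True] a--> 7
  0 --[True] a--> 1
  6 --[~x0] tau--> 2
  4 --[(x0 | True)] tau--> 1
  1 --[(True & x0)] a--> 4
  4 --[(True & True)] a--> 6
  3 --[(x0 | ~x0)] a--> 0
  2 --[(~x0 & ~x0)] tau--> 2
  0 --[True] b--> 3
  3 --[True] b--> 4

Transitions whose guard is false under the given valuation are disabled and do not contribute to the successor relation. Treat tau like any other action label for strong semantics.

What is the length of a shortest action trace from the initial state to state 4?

Layered search for 4:
  L0 = {0}
  L1 = {1,2,3}
  L2 = {4,5,6,7}
4 enters at depth 2; path a·a

Answer: 2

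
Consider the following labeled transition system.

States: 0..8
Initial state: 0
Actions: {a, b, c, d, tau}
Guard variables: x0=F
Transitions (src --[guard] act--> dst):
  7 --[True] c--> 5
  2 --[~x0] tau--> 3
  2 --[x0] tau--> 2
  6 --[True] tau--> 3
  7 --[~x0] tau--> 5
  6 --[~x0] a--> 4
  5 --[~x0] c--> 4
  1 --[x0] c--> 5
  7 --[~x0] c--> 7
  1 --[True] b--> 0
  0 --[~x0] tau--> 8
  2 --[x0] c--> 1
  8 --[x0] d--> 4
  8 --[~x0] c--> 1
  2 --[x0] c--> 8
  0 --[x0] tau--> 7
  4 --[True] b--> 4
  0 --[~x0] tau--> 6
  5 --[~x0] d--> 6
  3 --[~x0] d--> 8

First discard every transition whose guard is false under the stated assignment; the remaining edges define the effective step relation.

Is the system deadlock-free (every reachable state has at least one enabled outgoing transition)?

Answer: DEADLOCK-FREE

Working:
R = {0,1,3,4,6,8}
  0: tau→6  tau→8  [deg 2]
  1: b→0  [deg 1]
  3: d→8  [deg 1]
  4: b→4  [deg 1]
  6: a→4  tau→3  [deg 2]
  8: c→1  [deg 1]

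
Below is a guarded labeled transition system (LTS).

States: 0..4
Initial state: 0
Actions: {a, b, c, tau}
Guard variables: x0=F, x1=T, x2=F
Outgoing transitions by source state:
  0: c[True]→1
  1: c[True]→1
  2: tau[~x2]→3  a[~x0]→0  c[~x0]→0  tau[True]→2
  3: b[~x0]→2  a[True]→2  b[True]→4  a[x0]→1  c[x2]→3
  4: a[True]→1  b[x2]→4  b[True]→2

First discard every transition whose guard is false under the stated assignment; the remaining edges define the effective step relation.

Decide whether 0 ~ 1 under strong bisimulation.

Compute ~ classes (split until stable):
  π0 = {{0,1,2,3,4}}
  π1 = {{0,1},{2},{3,4}}
  π2 = {{0,1},{2},{3},{4}}
4 equivalence class(es) (converged in 3)
0∈{0,1}, 1∈{0,1}

Answer: BISIMILAR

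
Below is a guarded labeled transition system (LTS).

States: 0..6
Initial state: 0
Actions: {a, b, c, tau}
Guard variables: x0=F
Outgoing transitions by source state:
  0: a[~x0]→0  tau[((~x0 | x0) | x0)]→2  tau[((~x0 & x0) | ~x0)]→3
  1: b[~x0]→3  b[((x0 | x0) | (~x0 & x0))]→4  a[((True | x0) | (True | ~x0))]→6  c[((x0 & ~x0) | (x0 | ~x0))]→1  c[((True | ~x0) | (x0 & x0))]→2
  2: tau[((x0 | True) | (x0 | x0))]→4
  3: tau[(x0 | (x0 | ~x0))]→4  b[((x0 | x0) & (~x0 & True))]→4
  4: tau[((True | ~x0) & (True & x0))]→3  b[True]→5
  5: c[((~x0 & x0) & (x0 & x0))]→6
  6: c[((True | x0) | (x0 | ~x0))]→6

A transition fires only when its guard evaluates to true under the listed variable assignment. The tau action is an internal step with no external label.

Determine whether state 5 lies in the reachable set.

Guard filter leaves 11 enabled edge(s).
L0 = {0}
L1 = {2,3}  total {0,2,3}
L2 = {4}  total {0,2,3,4}
L3 = {5}  total {0,2,3,4,5}
Reachable = {0,2,3,4,5}
Path to 5: tau·tau·b

Answer: REACHABLE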